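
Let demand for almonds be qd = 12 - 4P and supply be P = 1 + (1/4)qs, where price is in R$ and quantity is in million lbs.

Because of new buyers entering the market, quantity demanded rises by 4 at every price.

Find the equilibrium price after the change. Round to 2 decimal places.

2.50

Initially, 12 - 4P = 4P - 4, so 16 = 8P and P = 2, q = 4.
After the shift, demand is qd = 16 - 4P and supply is qs = 4P - 4.
Equate the new curves: 16 - 4P = 4P - 4, giving 20 = 8P, P = 2.5, q = 6.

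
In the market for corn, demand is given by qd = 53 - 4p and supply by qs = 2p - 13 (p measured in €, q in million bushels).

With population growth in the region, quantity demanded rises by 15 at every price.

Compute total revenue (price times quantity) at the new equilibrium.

Before the shock: 53 - 4p = 2p - 13 ⇒ 66 = 6p ⇒ p = 11, q = 9.
After the shift, demand is qd = 68 - 4p and supply is qs = 2p - 13.
New equilibrium: 68 - 4p = 2p - 13 ⇒ 81 = 6p ⇒ p = 13.5, q = 14.
New expenditure = 13.5 × 14 = 189.

189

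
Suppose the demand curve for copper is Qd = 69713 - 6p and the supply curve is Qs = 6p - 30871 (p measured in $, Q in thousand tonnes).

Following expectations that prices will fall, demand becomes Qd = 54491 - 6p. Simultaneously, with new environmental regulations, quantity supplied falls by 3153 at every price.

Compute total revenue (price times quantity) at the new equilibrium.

75484854.375

Solve the original market: 69713 - 6p = 6p - 30871, hence p = 8382 and Q = 19421.
After the shift, demand is Qd = 54491 - 6p and supply is Qs = 6p - 34024.
Setting them equal: 54491 - 6p = 6p - 34024 → 88515 = 12p, so p = 7376.25 and Q = 10233.5.
New expenditure = 7376.25 × 10233.5 = 75484854.375.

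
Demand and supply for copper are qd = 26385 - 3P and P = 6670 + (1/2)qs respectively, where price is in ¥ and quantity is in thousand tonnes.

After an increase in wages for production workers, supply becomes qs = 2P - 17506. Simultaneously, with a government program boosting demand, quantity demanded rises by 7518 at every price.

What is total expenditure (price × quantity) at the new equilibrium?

31437631.68

Initially, 26385 - 3P = 2P - 13340, so 39725 = 5P and P = 7945, q = 2550.
After the shift, demand is qd = 33903 - 3P and supply is qs = 2P - 17506.
Equate the new curves: 33903 - 3P = 2P - 17506, giving 51409 = 5P, P = 10281.8, q = 3057.6.
New expenditure = 10281.8 × 3057.6 = 31437631.68.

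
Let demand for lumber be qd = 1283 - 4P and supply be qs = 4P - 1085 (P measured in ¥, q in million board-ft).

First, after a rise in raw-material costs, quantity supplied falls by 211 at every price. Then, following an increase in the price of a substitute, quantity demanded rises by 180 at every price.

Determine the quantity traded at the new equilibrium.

Original equilibrium: 1283 - 4P = 4P - 1085 gives 2368 = 8P, so P = 296 and q = 99.
With the change applied: demand qd = 1463 - 4P, supply qs = 4P - 1296.
Setting them equal: 1463 - 4P = 4P - 1296 → 2759 = 8P, so P = 344.875 and q = 83.5.

83.5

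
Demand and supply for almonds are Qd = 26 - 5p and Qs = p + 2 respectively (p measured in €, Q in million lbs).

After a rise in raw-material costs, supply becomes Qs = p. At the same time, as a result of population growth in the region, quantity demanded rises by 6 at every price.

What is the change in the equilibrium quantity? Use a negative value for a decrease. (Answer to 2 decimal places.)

-0.67

Original equilibrium: 26 - 5p = p + 2 gives 24 = 6p, so p = 4 and Q = 6.
The shock moves the curves to Qd = 32 - 5p and Qs = p.
New equilibrium: 32 - 5p = p ⇒ 32 = 6p ⇒ p = 16/3 ≈ 5.3333, Q = 16/3 ≈ 5.3333.
ΔQ = 5.3333 − 6 = -0.67.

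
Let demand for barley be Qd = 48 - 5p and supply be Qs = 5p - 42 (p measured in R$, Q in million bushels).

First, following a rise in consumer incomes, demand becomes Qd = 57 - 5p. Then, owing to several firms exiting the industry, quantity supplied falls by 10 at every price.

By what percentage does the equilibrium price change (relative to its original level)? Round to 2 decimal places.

Initially, 48 - 5p = 5p - 42, so 90 = 10p and p = 9, Q = 3.
After the shift, demand is Qd = 57 - 5p and supply is Qs = 5p - 52.
Equate the new curves: 57 - 5p = 5p - 52, giving 109 = 10p, p = 10.9, Q = 2.5.
%Δp = (10.9 − 9) / 9 × 100 = +21.11%.

+21.11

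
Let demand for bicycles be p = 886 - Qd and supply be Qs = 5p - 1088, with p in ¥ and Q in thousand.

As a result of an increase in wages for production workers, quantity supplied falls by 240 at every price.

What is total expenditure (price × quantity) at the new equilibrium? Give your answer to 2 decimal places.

190773.00

Initially, 886 - p = 5p - 1088, so 1974 = 6p and p = 329, Q = 557.
With the change applied: demand Qd = 886 - p, supply Qs = 5p - 1328.
Clearing the new market: 886 - p = 5p - 1328, so p = 369 and Q = 517.
New expenditure = 369 × 517 = 190773.00.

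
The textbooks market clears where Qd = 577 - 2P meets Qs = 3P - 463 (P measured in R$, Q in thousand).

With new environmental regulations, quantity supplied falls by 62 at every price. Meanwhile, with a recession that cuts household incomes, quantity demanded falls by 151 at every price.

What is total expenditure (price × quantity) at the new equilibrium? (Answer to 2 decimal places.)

Initially, 577 - 2P = 3P - 463, so 1040 = 5P and P = 208, Q = 161.
With the change applied: demand Qd = 426 - 2P, supply Qs = 3P - 525.
Equate the new curves: 426 - 2P = 3P - 525, giving 951 = 5P, P = 190.2, Q = 45.6.
New expenditure = 190.2 × 45.6 = 8673.12.

8673.12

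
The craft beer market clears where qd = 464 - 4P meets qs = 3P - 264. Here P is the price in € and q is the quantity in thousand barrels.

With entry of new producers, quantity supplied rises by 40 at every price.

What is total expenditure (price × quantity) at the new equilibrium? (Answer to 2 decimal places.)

6964.24

Initially, 464 - 4P = 3P - 264, so 728 = 7P and P = 104, q = 48.
The new curves are qd = 464 - 4P (demand) and qs = 3P - 224 (supply).
Clearing the new market: 464 - 4P = 3P - 224, so P = 688/7 ≈ 98.2857 and q = 496/7 ≈ 70.8571.
New expenditure = 98.2857 × 70.8571 = 6964.24.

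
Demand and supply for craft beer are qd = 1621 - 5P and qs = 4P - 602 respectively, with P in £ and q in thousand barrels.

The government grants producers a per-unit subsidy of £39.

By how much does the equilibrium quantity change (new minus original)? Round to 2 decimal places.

+86.67

Original equilibrium: 1621 - 5P = 4P - 602 gives 2223 = 9P, so P = 247 and q = 386.
Since sellers receive the price plus the subsidy, the effective supply curve becomes qs = 4P - 446.
New equilibrium: 1621 - 5P = 4P - 446 ⇒ 2067 = 9P ⇒ P = 689/3 ≈ 229.6667, q = 1418/3 ≈ 472.6667.
Δq = 472.6667 − 386 = +86.67.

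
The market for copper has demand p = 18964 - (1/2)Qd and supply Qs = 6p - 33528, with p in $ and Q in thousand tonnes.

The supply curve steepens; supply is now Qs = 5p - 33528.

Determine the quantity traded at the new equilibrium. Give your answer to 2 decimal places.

17512.00

Original equilibrium: 37928 - 2p = 6p - 33528 gives 71456 = 8p, so p = 8932 and Q = 20064.
The new curves are Qd = 37928 - 2p (demand) and Qs = 5p - 33528 (supply).
Equate the new curves: 37928 - 2p = 5p - 33528, giving 71456 = 7p, p = 10208, Q = 17512.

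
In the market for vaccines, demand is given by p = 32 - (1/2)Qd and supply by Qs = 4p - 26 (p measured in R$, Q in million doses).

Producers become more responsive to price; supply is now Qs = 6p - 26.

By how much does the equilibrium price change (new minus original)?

Solve the original market: 64 - 2p = 4p - 26, hence p = 15 and Q = 34.
The shock moves the curves to Qd = 64 - 2p and Qs = 6p - 26.
Clearing the new market: 64 - 2p = 6p - 26, so p = 11.25 and Q = 41.5.
Δp = 11.25 − 15 = -3.75.

-3.75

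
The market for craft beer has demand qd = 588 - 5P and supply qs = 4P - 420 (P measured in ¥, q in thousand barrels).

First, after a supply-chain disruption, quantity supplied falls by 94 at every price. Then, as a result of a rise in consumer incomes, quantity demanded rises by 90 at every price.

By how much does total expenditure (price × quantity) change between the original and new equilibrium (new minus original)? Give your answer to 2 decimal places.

Before the shock: 588 - 5P = 4P - 420 ⇒ 1008 = 9P ⇒ P = 112, q = 28.
With the change applied: demand qd = 678 - 5P, supply qs = 4P - 514.
New equilibrium: 678 - 5P = 4P - 514 ⇒ 1192 = 9P ⇒ P = 1192/9 ≈ 132.4444, q = 142/9 ≈ 15.7778.
Expenditure moves from 112×28 = 3136 to 132.4444×15.7778 = 2089.6790; change = -1046.32.

-1046.32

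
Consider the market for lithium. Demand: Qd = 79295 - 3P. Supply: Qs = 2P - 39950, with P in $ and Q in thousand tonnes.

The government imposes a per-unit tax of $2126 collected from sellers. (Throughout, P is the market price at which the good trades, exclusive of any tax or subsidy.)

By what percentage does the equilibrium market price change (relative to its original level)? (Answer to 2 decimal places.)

+3.57

Before the shock: 79295 - 3P = 2P - 39950 ⇒ 119245 = 5P ⇒ P = 23849, Q = 7748.
Since sellers keep the price net of the tax, the effective supply curve becomes Qs = 2P - 44202.
Clearing the new market: 79295 - 3P = 2P - 44202, so P = 24699.4 and Q = 5196.8.
%ΔP = (24699.4 − 23849) / 23849 × 100 = +3.57%.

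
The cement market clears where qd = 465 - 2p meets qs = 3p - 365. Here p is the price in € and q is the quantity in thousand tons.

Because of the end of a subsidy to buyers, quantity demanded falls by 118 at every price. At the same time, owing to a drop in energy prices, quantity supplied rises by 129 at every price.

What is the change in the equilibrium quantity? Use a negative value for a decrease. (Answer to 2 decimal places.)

Solve the original market: 465 - 2p = 3p - 365, hence p = 166 and q = 133.
The shock moves the curves to qd = 347 - 2p and qs = 3p - 236.
Setting them equal: 347 - 2p = 3p - 236 → 583 = 5p, so p = 116.6 and q = 113.8.
Δq = 113.8 − 133 = -19.20.

-19.20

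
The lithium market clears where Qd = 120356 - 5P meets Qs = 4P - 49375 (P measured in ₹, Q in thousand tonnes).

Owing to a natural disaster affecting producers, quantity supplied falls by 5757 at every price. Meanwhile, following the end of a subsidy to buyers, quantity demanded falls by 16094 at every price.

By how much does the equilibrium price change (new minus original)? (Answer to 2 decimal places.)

-1148.56

Solve the original market: 120356 - 5P = 4P - 49375, hence P = 18859 and Q = 26061.
With the change applied: demand Qd = 104262 - 5P, supply Qs = 4P - 55132.
Setting them equal: 104262 - 5P = 4P - 55132 → 159394 = 9P, so P = 159394/9 ≈ 17710.4444 and Q = 141388/9 ≈ 15709.7778.
ΔP = 17710.4444 − 18859 = -1148.56.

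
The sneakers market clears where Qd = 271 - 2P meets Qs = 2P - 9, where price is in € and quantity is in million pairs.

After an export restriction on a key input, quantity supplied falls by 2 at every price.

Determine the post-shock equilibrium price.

Initially, 271 - 2P = 2P - 9, so 280 = 4P and P = 70, Q = 131.
With the change applied: demand Qd = 271 - 2P, supply Qs = 2P - 11.
Equate the new curves: 271 - 2P = 2P - 11, giving 282 = 4P, P = 70.5, Q = 130.

70.5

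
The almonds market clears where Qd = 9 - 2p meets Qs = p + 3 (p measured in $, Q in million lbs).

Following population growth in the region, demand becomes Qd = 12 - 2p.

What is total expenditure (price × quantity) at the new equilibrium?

Original equilibrium: 9 - 2p = p + 3 gives 6 = 3p, so p = 2 and Q = 5.
With the change applied: demand Qd = 12 - 2p, supply Qs = p + 3.
New equilibrium: 12 - 2p = p + 3 ⇒ 9 = 3p ⇒ p = 3, Q = 6.
New expenditure = 3 × 6 = 18.

18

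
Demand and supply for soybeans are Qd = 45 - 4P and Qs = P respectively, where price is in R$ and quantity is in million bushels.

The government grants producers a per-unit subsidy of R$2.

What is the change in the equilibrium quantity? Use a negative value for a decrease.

+1.6

Original equilibrium: 45 - 4P = P gives 45 = 5P, so P = 9 and Q = 9.
Since sellers receive the price plus the subsidy, the effective supply curve becomes Qs = P + 2.
Equate the new curves: 45 - 4P = P + 2, giving 43 = 5P, P = 8.6, Q = 10.6.
ΔQ = 10.6 − 9 = +1.6.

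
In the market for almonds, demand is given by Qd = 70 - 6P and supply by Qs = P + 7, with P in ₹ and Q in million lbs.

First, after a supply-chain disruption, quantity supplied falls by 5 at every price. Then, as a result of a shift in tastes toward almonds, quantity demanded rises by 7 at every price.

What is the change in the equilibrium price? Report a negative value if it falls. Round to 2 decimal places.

+1.71

Solve the original market: 70 - 6P = P + 7, hence P = 9 and Q = 16.
The new curves are Qd = 77 - 6P (demand) and Qs = P + 2 (supply).
Equate the new curves: 77 - 6P = P + 2, giving 75 = 7P, P = 75/7 ≈ 10.7143, Q = 89/7 ≈ 12.7143.
ΔP = 10.7143 − 9 = +1.71.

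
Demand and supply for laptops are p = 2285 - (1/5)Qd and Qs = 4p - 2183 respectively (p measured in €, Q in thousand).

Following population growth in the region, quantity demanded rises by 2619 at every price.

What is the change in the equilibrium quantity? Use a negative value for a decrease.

+1164

Solve the original market: 11425 - 5p = 4p - 2183, hence p = 1512 and Q = 3865.
After the shift, demand is Qd = 14044 - 5p and supply is Qs = 4p - 2183.
Clearing the new market: 14044 - 5p = 4p - 2183, so p = 1803 and Q = 5029.
ΔQ = 5029 − 3865 = +1164.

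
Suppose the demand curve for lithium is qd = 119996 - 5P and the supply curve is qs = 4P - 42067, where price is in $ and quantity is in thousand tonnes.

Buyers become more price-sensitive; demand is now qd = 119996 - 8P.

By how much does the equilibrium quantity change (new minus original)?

-18007

Original equilibrium: 119996 - 5P = 4P - 42067 gives 162063 = 9P, so P = 18007 and q = 29961.
With the change applied: demand qd = 119996 - 8P, supply qs = 4P - 42067.
New equilibrium: 119996 - 8P = 4P - 42067 ⇒ 162063 = 12P ⇒ P = 13505.25, q = 11954.
Δq = 11954 − 29961 = -18007.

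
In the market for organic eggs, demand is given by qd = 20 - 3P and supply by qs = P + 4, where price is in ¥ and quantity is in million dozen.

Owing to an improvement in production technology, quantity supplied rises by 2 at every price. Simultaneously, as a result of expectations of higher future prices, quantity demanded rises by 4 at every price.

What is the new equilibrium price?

4.5

Original equilibrium: 20 - 3P = P + 4 gives 16 = 4P, so P = 4 and q = 8.
The new curves are qd = 24 - 3P (demand) and qs = P + 6 (supply).
New equilibrium: 24 - 3P = P + 6 ⇒ 18 = 4P ⇒ P = 4.5, q = 10.5.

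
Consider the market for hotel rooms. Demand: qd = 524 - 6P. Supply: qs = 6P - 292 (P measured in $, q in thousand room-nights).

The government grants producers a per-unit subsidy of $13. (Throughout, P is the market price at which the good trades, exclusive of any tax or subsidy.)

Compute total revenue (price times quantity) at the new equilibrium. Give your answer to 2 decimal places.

9532.50

Original equilibrium: 524 - 6P = 6P - 292 gives 816 = 12P, so P = 68 and q = 116.
Since sellers receive the price plus the subsidy, the effective supply curve becomes qs = 6P - 214.
New equilibrium: 524 - 6P = 6P - 214 ⇒ 738 = 12P ⇒ P = 61.5, q = 155.
New expenditure = 61.5 × 155 = 9532.50.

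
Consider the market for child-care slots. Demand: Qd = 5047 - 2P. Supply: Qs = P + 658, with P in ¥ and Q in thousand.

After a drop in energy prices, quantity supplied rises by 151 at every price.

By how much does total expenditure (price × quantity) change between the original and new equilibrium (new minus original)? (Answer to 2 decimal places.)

Initially, 5047 - 2P = P + 658, so 4389 = 3P and P = 1463, Q = 2121.
The new curves are Qd = 5047 - 2P (demand) and Qs = P + 809 (supply).
Clearing the new market: 5047 - 2P = P + 809, so P = 4238/3 ≈ 1412.6667 and Q = 6665/3 ≈ 2221.6667.
Expenditure moves from 1463×2121 = 3103023 to 1412.6667×2221.6667 = 3138474.4444; change = +35451.44.

+35451.44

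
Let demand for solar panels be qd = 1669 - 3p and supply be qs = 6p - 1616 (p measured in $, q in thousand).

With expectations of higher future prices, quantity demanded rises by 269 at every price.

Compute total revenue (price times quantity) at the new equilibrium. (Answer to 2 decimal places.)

Solve the original market: 1669 - 3p = 6p - 1616, hence p = 365 and q = 574.
The new curves are qd = 1938 - 3p (demand) and qs = 6p - 1616 (supply).
Equate the new curves: 1938 - 3p = 6p - 1616, giving 3554 = 9p, p = 3554/9 ≈ 394.8889, q = 2260/3 ≈ 753.3333.
New expenditure = 394.8889 × 753.3333 = 297482.96.

297482.96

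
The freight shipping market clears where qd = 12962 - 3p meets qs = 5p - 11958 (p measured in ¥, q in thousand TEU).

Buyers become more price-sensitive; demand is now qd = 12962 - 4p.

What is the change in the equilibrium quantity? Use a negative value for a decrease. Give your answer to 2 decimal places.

Solve the original market: 12962 - 3p = 5p - 11958, hence p = 3115 and q = 3617.
The new curves are qd = 12962 - 4p (demand) and qs = 5p - 11958 (supply).
Clearing the new market: 12962 - 4p = 5p - 11958, so p = 24920/9 ≈ 2768.8889 and q = 16978/9 ≈ 1886.4444.
Δq = 1886.4444 − 3617 = -1730.56.

-1730.56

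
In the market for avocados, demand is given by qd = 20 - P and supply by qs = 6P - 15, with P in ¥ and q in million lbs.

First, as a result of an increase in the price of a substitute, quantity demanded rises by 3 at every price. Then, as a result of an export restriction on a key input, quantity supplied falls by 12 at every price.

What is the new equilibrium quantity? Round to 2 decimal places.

15.86

Before the shock: 20 - P = 6P - 15 ⇒ 35 = 7P ⇒ P = 5, q = 15.
With the change applied: demand qd = 23 - P, supply qs = 6P - 27.
Equate the new curves: 23 - P = 6P - 27, giving 50 = 7P, P = 50/7 ≈ 7.1429, q = 111/7 ≈ 15.8571.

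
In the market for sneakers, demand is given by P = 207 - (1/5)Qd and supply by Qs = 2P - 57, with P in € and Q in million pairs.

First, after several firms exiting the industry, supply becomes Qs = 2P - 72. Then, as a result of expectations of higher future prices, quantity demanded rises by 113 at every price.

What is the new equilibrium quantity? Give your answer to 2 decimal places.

276.57

Before the shock: 1035 - 5P = 2P - 57 ⇒ 1092 = 7P ⇒ P = 156, Q = 255.
After the shift, demand is Qd = 1148 - 5P and supply is Qs = 2P - 72.
New equilibrium: 1148 - 5P = 2P - 72 ⇒ 1220 = 7P ⇒ P = 1220/7 ≈ 174.2857, Q = 1936/7 ≈ 276.5714.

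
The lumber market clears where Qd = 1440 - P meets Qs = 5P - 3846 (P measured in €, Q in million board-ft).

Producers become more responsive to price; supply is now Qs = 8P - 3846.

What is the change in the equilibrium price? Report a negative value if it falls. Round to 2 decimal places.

Initially, 1440 - P = 5P - 3846, so 5286 = 6P and P = 881, Q = 559.
The new curves are Qd = 1440 - P (demand) and Qs = 8P - 3846 (supply).
Equate the new curves: 1440 - P = 8P - 3846, giving 5286 = 9P, P = 1762/3 ≈ 587.3333, Q = 2558/3 ≈ 852.6667.
ΔP = 587.3333 − 881 = -293.67.

-293.67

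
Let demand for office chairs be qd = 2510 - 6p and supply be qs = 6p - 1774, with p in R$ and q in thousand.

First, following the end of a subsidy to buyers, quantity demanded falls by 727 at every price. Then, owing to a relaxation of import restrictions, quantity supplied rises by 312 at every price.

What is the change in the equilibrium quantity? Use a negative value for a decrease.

Original equilibrium: 2510 - 6p = 6p - 1774 gives 4284 = 12p, so p = 357 and q = 368.
With the change applied: demand qd = 1783 - 6p, supply qs = 6p - 1462.
Equate the new curves: 1783 - 6p = 6p - 1462, giving 3245 = 12p, p = 3245/12 ≈ 270.4167, q = 160.5.
Δq = 160.5 − 368 = -207.5.

-207.5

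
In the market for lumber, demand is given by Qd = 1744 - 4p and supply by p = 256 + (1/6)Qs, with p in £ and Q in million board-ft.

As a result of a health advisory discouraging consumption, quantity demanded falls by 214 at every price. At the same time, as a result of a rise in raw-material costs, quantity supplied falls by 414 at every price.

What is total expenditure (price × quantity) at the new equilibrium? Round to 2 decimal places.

Original equilibrium: 1744 - 4p = 6p - 1536 gives 3280 = 10p, so p = 328 and Q = 432.
The shock moves the curves to Qd = 1530 - 4p and Qs = 6p - 1950.
Setting them equal: 1530 - 4p = 6p - 1950 → 3480 = 10p, so p = 348 and Q = 138.
New expenditure = 348 × 138 = 48024.00.

48024.00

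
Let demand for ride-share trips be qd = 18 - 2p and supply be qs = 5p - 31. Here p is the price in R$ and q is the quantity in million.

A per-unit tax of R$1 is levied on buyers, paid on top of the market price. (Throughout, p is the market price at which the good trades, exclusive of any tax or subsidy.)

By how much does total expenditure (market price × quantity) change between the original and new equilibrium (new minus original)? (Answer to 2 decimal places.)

-10.73

Initially, 18 - 2p = 5p - 31, so 49 = 7p and p = 7, q = 4.
Since buyers pay the price plus the tax, the effective demand curve becomes qd = 16 - 2p.
New equilibrium: 16 - 2p = 5p - 31 ⇒ 47 = 7p ⇒ p = 47/7 ≈ 6.7143, q = 18/7 ≈ 2.5714.
Expenditure moves from 7×4 = 28 to 6.7143×2.5714 = 17.2653; change = -10.73.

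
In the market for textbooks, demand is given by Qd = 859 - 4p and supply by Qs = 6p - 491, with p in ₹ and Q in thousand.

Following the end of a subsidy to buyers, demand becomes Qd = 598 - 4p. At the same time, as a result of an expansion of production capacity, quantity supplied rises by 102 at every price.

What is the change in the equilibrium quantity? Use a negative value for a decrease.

-115.8

Solve the original market: 859 - 4p = 6p - 491, hence p = 135 and Q = 319.
The new curves are Qd = 598 - 4p (demand) and Qs = 6p - 389 (supply).
Equate the new curves: 598 - 4p = 6p - 389, giving 987 = 10p, p = 98.7, Q = 203.2.
ΔQ = 203.2 − 319 = -115.8.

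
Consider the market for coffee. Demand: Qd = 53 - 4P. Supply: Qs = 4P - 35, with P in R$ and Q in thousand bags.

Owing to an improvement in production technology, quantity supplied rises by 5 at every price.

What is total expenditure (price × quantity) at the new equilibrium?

119.3125

Solve the original market: 53 - 4P = 4P - 35, hence P = 11 and Q = 9.
The new curves are Qd = 53 - 4P (demand) and Qs = 4P - 30 (supply).
New equilibrium: 53 - 4P = 4P - 30 ⇒ 83 = 8P ⇒ P = 10.375, Q = 11.5.
New expenditure = 10.375 × 11.5 = 119.3125.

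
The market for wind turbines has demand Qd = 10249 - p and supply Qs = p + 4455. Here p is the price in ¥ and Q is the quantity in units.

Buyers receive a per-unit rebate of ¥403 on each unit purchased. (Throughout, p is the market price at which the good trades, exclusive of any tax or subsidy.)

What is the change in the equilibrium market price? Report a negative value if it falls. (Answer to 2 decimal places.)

Original equilibrium: 10249 - p = p + 4455 gives 5794 = 2p, so p = 2897 and Q = 7352.
Since buyers' out-of-pocket price is the market price minus the rebate, the effective demand curve becomes Qd = 10652 - p.
Equate the new curves: 10652 - p = p + 4455, giving 6197 = 2p, p = 3098.5, Q = 7553.5.
Δp = 3098.5 − 2897 = +201.50.

+201.50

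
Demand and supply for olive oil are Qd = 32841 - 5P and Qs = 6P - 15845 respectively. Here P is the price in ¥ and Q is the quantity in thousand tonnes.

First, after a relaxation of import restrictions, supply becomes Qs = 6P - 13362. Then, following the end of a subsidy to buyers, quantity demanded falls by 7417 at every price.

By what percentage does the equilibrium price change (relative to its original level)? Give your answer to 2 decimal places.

-20.33

Original equilibrium: 32841 - 5P = 6P - 15845 gives 48686 = 11P, so P = 4426 and Q = 10711.
The shock moves the curves to Qd = 25424 - 5P and Qs = 6P - 13362.
Equate the new curves: 25424 - 5P = 6P - 13362, giving 38786 = 11P, P = 3526, Q = 7794.
%ΔP = (3526 − 4426) / 4426 × 100 = -20.33%.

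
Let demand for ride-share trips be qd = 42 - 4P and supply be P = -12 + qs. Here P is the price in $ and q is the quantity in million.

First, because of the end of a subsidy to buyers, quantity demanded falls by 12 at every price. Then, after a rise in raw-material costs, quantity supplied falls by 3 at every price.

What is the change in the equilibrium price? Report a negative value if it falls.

-1.8

Original equilibrium: 42 - 4P = P + 12 gives 30 = 5P, so P = 6 and q = 18.
The new curves are qd = 30 - 4P (demand) and qs = P + 9 (supply).
Equate the new curves: 30 - 4P = P + 9, giving 21 = 5P, P = 4.2, q = 13.2.
ΔP = 4.2 − 6 = -1.8.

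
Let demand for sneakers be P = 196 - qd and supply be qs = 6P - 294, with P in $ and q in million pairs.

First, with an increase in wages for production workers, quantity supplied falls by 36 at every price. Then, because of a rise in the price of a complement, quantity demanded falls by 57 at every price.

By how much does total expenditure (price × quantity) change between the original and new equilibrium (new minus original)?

-3996

Original equilibrium: 196 - P = 6P - 294 gives 490 = 7P, so P = 70 and q = 126.
With the change applied: demand qd = 139 - P, supply qs = 6P - 330.
New equilibrium: 139 - P = 6P - 330 ⇒ 469 = 7P ⇒ P = 67, q = 72.
Expenditure moves from 70×126 = 8820 to 67×72 = 4824; change = -3996.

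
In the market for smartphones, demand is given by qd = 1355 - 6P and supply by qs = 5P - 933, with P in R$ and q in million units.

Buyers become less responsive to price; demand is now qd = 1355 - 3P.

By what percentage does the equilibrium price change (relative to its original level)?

+37.5

Initially, 1355 - 6P = 5P - 933, so 2288 = 11P and P = 208, q = 107.
With the change applied: demand qd = 1355 - 3P, supply qs = 5P - 933.
Equate the new curves: 1355 - 3P = 5P - 933, giving 2288 = 8P, P = 286, q = 497.
%ΔP = (286 − 208) / 208 × 100 = +37.5%.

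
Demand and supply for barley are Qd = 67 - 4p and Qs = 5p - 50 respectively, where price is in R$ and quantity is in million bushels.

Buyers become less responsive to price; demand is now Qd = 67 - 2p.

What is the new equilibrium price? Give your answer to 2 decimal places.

16.71

Solve the original market: 67 - 4p = 5p - 50, hence p = 13 and Q = 15.
With the change applied: demand Qd = 67 - 2p, supply Qs = 5p - 50.
Clearing the new market: 67 - 2p = 5p - 50, so p = 117/7 ≈ 16.7143 and Q = 235/7 ≈ 33.5714.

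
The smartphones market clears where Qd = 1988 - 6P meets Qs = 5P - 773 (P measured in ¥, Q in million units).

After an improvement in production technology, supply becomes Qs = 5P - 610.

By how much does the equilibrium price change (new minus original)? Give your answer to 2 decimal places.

Original equilibrium: 1988 - 6P = 5P - 773 gives 2761 = 11P, so P = 251 and Q = 482.
With the change applied: demand Qd = 1988 - 6P, supply Qs = 5P - 610.
Setting them equal: 1988 - 6P = 5P - 610 → 2598 = 11P, so P = 2598/11 ≈ 236.1818 and Q = 6280/11 ≈ 570.9091.
ΔP = 236.1818 − 251 = -14.82.

-14.82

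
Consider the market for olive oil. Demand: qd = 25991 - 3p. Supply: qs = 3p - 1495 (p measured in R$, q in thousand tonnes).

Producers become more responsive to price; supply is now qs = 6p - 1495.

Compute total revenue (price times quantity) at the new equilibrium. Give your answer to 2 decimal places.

Original equilibrium: 25991 - 3p = 3p - 1495 gives 27486 = 6p, so p = 4581 and q = 12248.
With the change applied: demand qd = 25991 - 3p, supply qs = 6p - 1495.
Clearing the new market: 25991 - 3p = 6p - 1495, so p = 3054 and q = 16829.
New expenditure = 3054 × 16829 = 51395766.00.

51395766.00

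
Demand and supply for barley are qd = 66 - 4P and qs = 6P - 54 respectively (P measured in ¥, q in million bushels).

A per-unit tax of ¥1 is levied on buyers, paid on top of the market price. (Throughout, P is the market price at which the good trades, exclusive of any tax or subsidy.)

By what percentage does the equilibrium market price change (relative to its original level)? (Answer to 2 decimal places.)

-3.33

Solve the original market: 66 - 4P = 6P - 54, hence P = 12 and q = 18.
Since buyers pay the price plus the tax, the effective demand curve becomes qd = 62 - 4P.
Clearing the new market: 62 - 4P = 6P - 54, so P = 11.6 and q = 15.6.
%ΔP = (11.6 − 12) / 12 × 100 = -3.33%.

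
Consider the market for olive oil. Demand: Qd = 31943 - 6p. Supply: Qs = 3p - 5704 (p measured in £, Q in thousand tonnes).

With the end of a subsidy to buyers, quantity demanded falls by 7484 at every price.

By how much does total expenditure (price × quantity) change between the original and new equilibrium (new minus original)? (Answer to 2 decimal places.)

-14052734.52

Original equilibrium: 31943 - 6p = 3p - 5704 gives 37647 = 9p, so p = 4183 and Q = 6845.
After the shift, demand is Qd = 24459 - 6p and supply is Qs = 3p - 5704.
Clearing the new market: 24459 - 6p = 3p - 5704, so p = 30163/9 ≈ 3351.4444 and Q = 13051/3 ≈ 4350.3333.
Expenditure moves from 4183×6845 = 28632635 to 3351.4444×4350.3333 = 14579900.4815; change = -14052734.52.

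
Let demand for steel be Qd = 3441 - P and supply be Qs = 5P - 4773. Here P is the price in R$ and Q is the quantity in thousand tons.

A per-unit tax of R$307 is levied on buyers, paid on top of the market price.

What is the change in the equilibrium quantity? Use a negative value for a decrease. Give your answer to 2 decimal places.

Initially, 3441 - P = 5P - 4773, so 8214 = 6P and P = 1369, Q = 2072.
Since buyers pay the price plus the tax, the effective demand curve becomes Qd = 3134 - P.
New equilibrium: 3134 - P = 5P - 4773 ⇒ 7907 = 6P ⇒ P = 7907/6 ≈ 1317.8333, Q = 10897/6 ≈ 1816.1667.
ΔQ = 1816.1667 − 2072 = -255.83.

-255.83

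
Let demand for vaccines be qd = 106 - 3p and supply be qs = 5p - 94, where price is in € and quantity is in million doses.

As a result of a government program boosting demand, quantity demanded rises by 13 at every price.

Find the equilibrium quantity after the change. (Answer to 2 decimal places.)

Initially, 106 - 3p = 5p - 94, so 200 = 8p and p = 25, q = 31.
The new curves are qd = 119 - 3p (demand) and qs = 5p - 94 (supply).
Setting them equal: 119 - 3p = 5p - 94 → 213 = 8p, so p = 26.625 and q = 39.125.

39.13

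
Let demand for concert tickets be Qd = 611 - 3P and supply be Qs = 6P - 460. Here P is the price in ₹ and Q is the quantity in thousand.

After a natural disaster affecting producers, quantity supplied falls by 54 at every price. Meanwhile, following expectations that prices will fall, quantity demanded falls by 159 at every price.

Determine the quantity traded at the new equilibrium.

Original equilibrium: 611 - 3P = 6P - 460 gives 1071 = 9P, so P = 119 and Q = 254.
After the shift, demand is Qd = 452 - 3P and supply is Qs = 6P - 514.
Clearing the new market: 452 - 3P = 6P - 514, so P = 322/3 ≈ 107.3333 and Q = 130.

130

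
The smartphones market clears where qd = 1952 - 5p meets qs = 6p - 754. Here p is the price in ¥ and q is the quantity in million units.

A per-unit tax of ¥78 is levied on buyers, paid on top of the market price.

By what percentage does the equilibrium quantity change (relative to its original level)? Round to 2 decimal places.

-29.46

Original equilibrium: 1952 - 5p = 6p - 754 gives 2706 = 11p, so p = 246 and q = 722.
Since buyers pay the price plus the tax, the effective demand curve becomes qd = 1562 - 5p.
Setting them equal: 1562 - 5p = 6p - 754 → 2316 = 11p, so p = 2316/11 ≈ 210.5455 and q = 5602/11 ≈ 509.2727.
%Δq = (509.2727 − 722) / 722 × 100 = -29.46%.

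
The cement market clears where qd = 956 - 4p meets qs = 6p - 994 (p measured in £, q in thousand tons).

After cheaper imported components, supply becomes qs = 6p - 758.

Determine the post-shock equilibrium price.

171.4

Before the shock: 956 - 4p = 6p - 994 ⇒ 1950 = 10p ⇒ p = 195, q = 176.
The shock moves the curves to qd = 956 - 4p and qs = 6p - 758.
Equate the new curves: 956 - 4p = 6p - 758, giving 1714 = 10p, p = 171.4, q = 270.4.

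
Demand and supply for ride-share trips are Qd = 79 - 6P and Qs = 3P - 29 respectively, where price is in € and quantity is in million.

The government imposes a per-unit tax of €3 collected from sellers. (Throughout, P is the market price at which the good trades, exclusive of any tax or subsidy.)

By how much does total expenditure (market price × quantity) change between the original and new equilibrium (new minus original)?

-71

Initially, 79 - 6P = 3P - 29, so 108 = 9P and P = 12, Q = 7.
Since sellers keep the price net of the tax, the effective supply curve becomes Qs = 3P - 38.
Equate the new curves: 79 - 6P = 3P - 38, giving 117 = 9P, P = 13, Q = 1.
Expenditure moves from 12×7 = 84 to 13×1 = 13; change = -71.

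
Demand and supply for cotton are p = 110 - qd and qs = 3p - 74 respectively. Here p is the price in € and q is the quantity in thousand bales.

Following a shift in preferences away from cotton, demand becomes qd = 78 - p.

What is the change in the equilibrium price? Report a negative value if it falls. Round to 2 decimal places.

-8.00

Initially, 110 - p = 3p - 74, so 184 = 4p and p = 46, q = 64.
After the shift, demand is qd = 78 - p and supply is qs = 3p - 74.
Equate the new curves: 78 - p = 3p - 74, giving 152 = 4p, p = 38, q = 40.
Δp = 38 − 46 = -8.00.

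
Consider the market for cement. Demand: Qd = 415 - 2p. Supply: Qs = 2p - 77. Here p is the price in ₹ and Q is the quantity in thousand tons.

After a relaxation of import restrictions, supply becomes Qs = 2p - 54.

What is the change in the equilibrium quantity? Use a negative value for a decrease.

Initially, 415 - 2p = 2p - 77, so 492 = 4p and p = 123, Q = 169.
The new curves are Qd = 415 - 2p (demand) and Qs = 2p - 54 (supply).
Equate the new curves: 415 - 2p = 2p - 54, giving 469 = 4p, p = 117.25, Q = 180.5.
ΔQ = 180.5 − 169 = +11.5.

+11.5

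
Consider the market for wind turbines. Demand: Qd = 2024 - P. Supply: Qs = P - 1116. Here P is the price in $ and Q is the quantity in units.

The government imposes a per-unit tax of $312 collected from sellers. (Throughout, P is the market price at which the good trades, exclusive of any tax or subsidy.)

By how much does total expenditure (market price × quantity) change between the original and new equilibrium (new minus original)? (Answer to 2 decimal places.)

-198432.00

Initially, 2024 - P = P - 1116, so 3140 = 2P and P = 1570, Q = 454.
Since sellers keep the price net of the tax, the effective supply curve becomes Qs = P - 1428.
Clearing the new market: 2024 - P = P - 1428, so P = 1726 and Q = 298.
Expenditure moves from 1570×454 = 712780 to 1726×298 = 514348; change = -198432.00.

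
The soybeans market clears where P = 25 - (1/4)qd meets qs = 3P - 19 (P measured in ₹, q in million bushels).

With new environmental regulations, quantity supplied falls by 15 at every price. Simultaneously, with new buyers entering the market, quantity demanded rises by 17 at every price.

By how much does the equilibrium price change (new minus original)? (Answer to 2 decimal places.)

Original equilibrium: 100 - 4P = 3P - 19 gives 119 = 7P, so P = 17 and q = 32.
The new curves are qd = 117 - 4P (demand) and qs = 3P - 34 (supply).
Equate the new curves: 117 - 4P = 3P - 34, giving 151 = 7P, P = 151/7 ≈ 21.5714, q = 215/7 ≈ 30.7143.
ΔP = 21.5714 − 17 = +4.57.

+4.57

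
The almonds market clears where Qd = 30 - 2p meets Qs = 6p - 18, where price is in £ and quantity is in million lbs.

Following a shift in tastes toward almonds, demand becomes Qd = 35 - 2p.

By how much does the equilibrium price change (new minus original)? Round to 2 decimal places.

+0.63

Initially, 30 - 2p = 6p - 18, so 48 = 8p and p = 6, Q = 18.
The shock moves the curves to Qd = 35 - 2p and Qs = 6p - 18.
Setting them equal: 35 - 2p = 6p - 18 → 53 = 8p, so p = 6.625 and Q = 21.75.
Δp = 6.625 − 6 = +0.63.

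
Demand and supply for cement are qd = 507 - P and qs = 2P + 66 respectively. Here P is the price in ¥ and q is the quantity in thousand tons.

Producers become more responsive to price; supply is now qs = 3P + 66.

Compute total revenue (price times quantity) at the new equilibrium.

43741.6875

Solve the original market: 507 - P = 2P + 66, hence P = 147 and q = 360.
The new curves are qd = 507 - P (demand) and qs = 3P + 66 (supply).
Setting them equal: 507 - P = 3P + 66 → 441 = 4P, so P = 110.25 and q = 396.75.
New expenditure = 110.25 × 396.75 = 43741.6875.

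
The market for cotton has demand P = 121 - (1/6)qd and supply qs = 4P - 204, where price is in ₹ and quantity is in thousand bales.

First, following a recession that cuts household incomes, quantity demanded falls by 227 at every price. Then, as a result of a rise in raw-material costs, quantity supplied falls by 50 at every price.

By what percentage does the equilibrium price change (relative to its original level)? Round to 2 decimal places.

-19.03

Original equilibrium: 726 - 6P = 4P - 204 gives 930 = 10P, so P = 93 and q = 168.
After the shift, demand is qd = 499 - 6P and supply is qs = 4P - 254.
Clearing the new market: 499 - 6P = 4P - 254, so P = 75.3 and q = 47.2.
%ΔP = (75.3 − 93) / 93 × 100 = -19.03%.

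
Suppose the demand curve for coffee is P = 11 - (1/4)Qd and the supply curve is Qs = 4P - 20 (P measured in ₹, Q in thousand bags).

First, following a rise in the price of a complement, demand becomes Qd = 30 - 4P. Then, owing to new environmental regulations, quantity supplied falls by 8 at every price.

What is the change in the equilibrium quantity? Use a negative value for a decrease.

Before the shock: 44 - 4P = 4P - 20 ⇒ 64 = 8P ⇒ P = 8, Q = 12.
With the change applied: demand Qd = 30 - 4P, supply Qs = 4P - 28.
New equilibrium: 30 - 4P = 4P - 28 ⇒ 58 = 8P ⇒ P = 7.25, Q = 1.
ΔQ = 1 − 12 = -11.

-11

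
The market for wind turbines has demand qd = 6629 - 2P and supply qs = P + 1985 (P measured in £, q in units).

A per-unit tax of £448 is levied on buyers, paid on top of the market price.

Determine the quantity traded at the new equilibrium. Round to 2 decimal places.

Solve the original market: 6629 - 2P = P + 1985, hence P = 1548 and q = 3533.
Since buyers pay the price plus the tax, the effective demand curve becomes qd = 5733 - 2P.
New equilibrium: 5733 - 2P = P + 1985 ⇒ 3748 = 3P ⇒ P = 3748/3 ≈ 1249.3333, q = 9703/3 ≈ 3234.3333.

3234.33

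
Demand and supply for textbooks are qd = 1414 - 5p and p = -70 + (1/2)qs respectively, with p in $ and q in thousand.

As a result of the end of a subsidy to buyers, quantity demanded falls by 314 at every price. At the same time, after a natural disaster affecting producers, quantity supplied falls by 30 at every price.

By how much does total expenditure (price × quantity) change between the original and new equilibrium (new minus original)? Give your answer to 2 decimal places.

-36166.78

Solve the original market: 1414 - 5p = 2p + 140, hence p = 182 and q = 504.
The new curves are qd = 1100 - 5p (demand) and qs = 2p + 110 (supply).
Clearing the new market: 1100 - 5p = 2p + 110, so p = 990/7 ≈ 141.4286 and q = 2750/7 ≈ 392.8571.
Expenditure moves from 182×504 = 91728 to 141.4286×392.8571 = 55561.2245; change = -36166.78.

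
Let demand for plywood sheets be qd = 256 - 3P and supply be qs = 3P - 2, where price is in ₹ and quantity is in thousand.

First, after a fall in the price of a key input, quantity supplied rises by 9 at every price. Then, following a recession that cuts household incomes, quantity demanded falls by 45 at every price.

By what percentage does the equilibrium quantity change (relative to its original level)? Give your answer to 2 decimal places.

-14.17

Initially, 256 - 3P = 3P - 2, so 258 = 6P and P = 43, q = 127.
The shock moves the curves to qd = 211 - 3P and qs = 3P + 7.
Setting them equal: 211 - 3P = 3P + 7 → 204 = 6P, so P = 34 and q = 109.
%Δq = (109 − 127) / 127 × 100 = -14.17%.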